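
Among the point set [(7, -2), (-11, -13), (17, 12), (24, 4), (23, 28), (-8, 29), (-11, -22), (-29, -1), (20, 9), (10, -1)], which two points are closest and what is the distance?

Computing all pairwise distances among 10 points:

d((7, -2), (-11, -13)) = 21.095
d((7, -2), (17, 12)) = 17.2047
d((7, -2), (24, 4)) = 18.0278
d((7, -2), (23, 28)) = 34.0
d((7, -2), (-8, 29)) = 34.4384
d((7, -2), (-11, -22)) = 26.9072
d((7, -2), (-29, -1)) = 36.0139
d((7, -2), (20, 9)) = 17.0294
d((7, -2), (10, -1)) = 3.1623 <-- minimum
d((-11, -13), (17, 12)) = 37.5366
d((-11, -13), (24, 4)) = 38.9102
d((-11, -13), (23, 28)) = 53.2635
d((-11, -13), (-8, 29)) = 42.107
d((-11, -13), (-11, -22)) = 9.0
d((-11, -13), (-29, -1)) = 21.6333
d((-11, -13), (20, 9)) = 38.0132
d((-11, -13), (10, -1)) = 24.1868
d((17, 12), (24, 4)) = 10.6301
d((17, 12), (23, 28)) = 17.088
d((17, 12), (-8, 29)) = 30.2324
d((17, 12), (-11, -22)) = 44.0454
d((17, 12), (-29, -1)) = 47.8017
d((17, 12), (20, 9)) = 4.2426
d((17, 12), (10, -1)) = 14.7648
d((24, 4), (23, 28)) = 24.0208
d((24, 4), (-8, 29)) = 40.6079
d((24, 4), (-11, -22)) = 43.6005
d((24, 4), (-29, -1)) = 53.2353
d((24, 4), (20, 9)) = 6.4031
d((24, 4), (10, -1)) = 14.8661
d((23, 28), (-8, 29)) = 31.0161
d((23, 28), (-11, -22)) = 60.4649
d((23, 28), (-29, -1)) = 59.5399
d((23, 28), (20, 9)) = 19.2354
d((23, 28), (10, -1)) = 31.7805
d((-8, 29), (-11, -22)) = 51.0882
d((-8, 29), (-29, -1)) = 36.6197
d((-8, 29), (20, 9)) = 34.4093
d((-8, 29), (10, -1)) = 34.9857
d((-11, -22), (-29, -1)) = 27.6586
d((-11, -22), (20, 9)) = 43.8406
d((-11, -22), (10, -1)) = 29.6985
d((-29, -1), (20, 9)) = 50.01
d((-29, -1), (10, -1)) = 39.0
d((20, 9), (10, -1)) = 14.1421

Closest pair: (7, -2) and (10, -1) with distance 3.1623

The closest pair is (7, -2) and (10, -1) with Euclidean distance 3.1623. For 10 points, brute-force pairwise comparison is shown above. For large n, the divide-and-conquer algorithm (sort by x, recurse on halves, check the dividing strip) achieves O(n log n).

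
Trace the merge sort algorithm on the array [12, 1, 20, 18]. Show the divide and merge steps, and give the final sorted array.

Merge sort trace:

Split: [12, 1, 20, 18] -> [12, 1] and [20, 18]
  Split: [12, 1] -> [12] and [1]
  Merge: [12] + [1] -> [1, 12]
  Split: [20, 18] -> [20] and [18]
  Merge: [20] + [18] -> [18, 20]
Merge: [1, 12] + [18, 20] -> [1, 12, 18, 20]

Final sorted array: [1, 12, 18, 20]

The merge sort proceeds by recursively splitting the array and merging sorted halves.
After all merges, the sorted array is [1, 12, 18, 20].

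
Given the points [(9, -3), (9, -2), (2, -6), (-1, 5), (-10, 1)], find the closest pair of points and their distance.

Computing all pairwise distances among 5 points:

d((9, -3), (9, -2)) = 1.0 <-- minimum
d((9, -3), (2, -6)) = 7.6158
d((9, -3), (-1, 5)) = 12.8062
d((9, -3), (-10, 1)) = 19.4165
d((9, -2), (2, -6)) = 8.0623
d((9, -2), (-1, 5)) = 12.2066
d((9, -2), (-10, 1)) = 19.2354
d((2, -6), (-1, 5)) = 11.4018
d((2, -6), (-10, 1)) = 13.8924
d((-1, 5), (-10, 1)) = 9.8489

Closest pair: (9, -3) and (9, -2) with distance 1.0

The closest pair is (9, -3) and (9, -2) with Euclidean distance 1.0. For 5 points, brute-force pairwise comparison is shown above. For large n, the divide-and-conquer algorithm (sort by x, recurse on halves, check the dividing strip) achieves O(n log n).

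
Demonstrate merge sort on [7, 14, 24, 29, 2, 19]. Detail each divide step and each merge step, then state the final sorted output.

Merge sort trace:

Split: [7, 14, 24, 29, 2, 19] -> [7, 14, 24] and [29, 2, 19]
  Split: [7, 14, 24] -> [7] and [14, 24]
    Split: [14, 24] -> [14] and [24]
    Merge: [14] + [24] -> [14, 24]
  Merge: [7] + [14, 24] -> [7, 14, 24]
  Split: [29, 2, 19] -> [29] and [2, 19]
    Split: [2, 19] -> [2] and [19]
    Merge: [2] + [19] -> [2, 19]
  Merge: [29] + [2, 19] -> [2, 19, 29]
Merge: [7, 14, 24] + [2, 19, 29] -> [2, 7, 14, 19, 24, 29]

Final sorted array: [2, 7, 14, 19, 24, 29]

The merge sort proceeds by recursively splitting the array and merging sorted halves.
After all merges, the sorted array is [2, 7, 14, 19, 24, 29].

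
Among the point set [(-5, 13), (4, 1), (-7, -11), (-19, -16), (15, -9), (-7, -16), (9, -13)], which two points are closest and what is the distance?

Computing all pairwise distances among 7 points:

d((-5, 13), (4, 1)) = 15.0
d((-5, 13), (-7, -11)) = 24.0832
d((-5, 13), (-19, -16)) = 32.2025
d((-5, 13), (15, -9)) = 29.7321
d((-5, 13), (-7, -16)) = 29.0689
d((-5, 13), (9, -13)) = 29.5296
d((4, 1), (-7, -11)) = 16.2788
d((4, 1), (-19, -16)) = 28.6007
d((4, 1), (15, -9)) = 14.8661
d((4, 1), (-7, -16)) = 20.2485
d((4, 1), (9, -13)) = 14.8661
d((-7, -11), (-19, -16)) = 13.0
d((-7, -11), (15, -9)) = 22.0907
d((-7, -11), (-7, -16)) = 5.0 <-- minimum
d((-7, -11), (9, -13)) = 16.1245
d((-19, -16), (15, -9)) = 34.7131
d((-19, -16), (-7, -16)) = 12.0
d((-19, -16), (9, -13)) = 28.1603
d((15, -9), (-7, -16)) = 23.0868
d((15, -9), (9, -13)) = 7.2111
d((-7, -16), (9, -13)) = 16.2788

Closest pair: (-7, -11) and (-7, -16) with distance 5.0

The closest pair is (-7, -11) and (-7, -16) with Euclidean distance 5.0. For 7 points, brute-force pairwise comparison is shown above. For large n, the divide-and-conquer algorithm (sort by x, recurse on halves, check the dividing strip) achieves O(n log n).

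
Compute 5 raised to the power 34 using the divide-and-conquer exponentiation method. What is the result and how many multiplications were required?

Computing 5^34 by squaring (build up from 5^1; each line after the first costs one multiplication):

5^1 = 5
5^2 = (5^1)^2 = 5^2 = 25
5^4 = (5^2)^2 = 25^2 = 625
5^8 = (5^4)^2 = 625^2 = 390625
5^16 = (5^8)^2 = 390625^2 = 152587890625
5^17 = 5 * 5^16 = 5 * 152587890625 = 762939453125
5^34 = (5^17)^2 = 762939453125^2 = 582076609134674072265625

Result: 582076609134674072265625
Multiplications needed: 6 (6 lines after 5^1)

5^34 = 582076609134674072265625. Using exponentiation by squaring, this requires 6 multiplications. The key idea: if the exponent is even, square the half-power; if odd, multiply by the base once.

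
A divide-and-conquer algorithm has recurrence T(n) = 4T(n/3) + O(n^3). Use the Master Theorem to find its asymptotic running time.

Master Theorem for T(n) = 4T(n/3) + O(n^3):

a = 4, b = 3, c = 3
log_b(a) = log_3(4) = 1.2619

Case 3: c = 3 > log_3(4) = 1.2619
T(n) = O(n^3) = O(n^3)

For T(n) = 4T(n/3) + O(n^3): log_3(4) = 1.2619. This is Case 3 of the Master Theorem (c > log_b(a), work dominated by root), giving O(n^3).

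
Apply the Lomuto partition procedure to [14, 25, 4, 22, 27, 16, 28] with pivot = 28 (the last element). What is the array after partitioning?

Lomuto partition with pivot = 28:

Initial array: [14, 25, 4, 22, 27, 16, 28]

arr[0]=14 <= 28: swap with position 0, array becomes [14, 25, 4, 22, 27, 16, 28]
arr[1]=25 <= 28: swap with position 1, array becomes [14, 25, 4, 22, 27, 16, 28]
arr[2]=4 <= 28: swap with position 2, array becomes [14, 25, 4, 22, 27, 16, 28]
arr[3]=22 <= 28: swap with position 3, array becomes [14, 25, 4, 22, 27, 16, 28]
arr[4]=27 <= 28: swap with position 4, array becomes [14, 25, 4, 22, 27, 16, 28]
arr[5]=16 <= 28: swap with position 5, array becomes [14, 25, 4, 22, 27, 16, 28]

Place pivot at position 6: [14, 25, 4, 22, 27, 16, 28]
Pivot position: 6

After partitioning with pivot 28, the array becomes [14, 25, 4, 22, 27, 16, 28]. The pivot is placed at index 6. All elements to the left of the pivot are <= 28, and all elements to the right are > 28.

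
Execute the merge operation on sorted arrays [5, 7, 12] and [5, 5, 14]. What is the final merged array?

Merging process:

Compare 5 vs 5: take 5 from left. Merged: [5]
Compare 7 vs 5: take 5 from right. Merged: [5, 5]
Compare 7 vs 5: take 5 from right. Merged: [5, 5, 5]
Compare 7 vs 14: take 7 from left. Merged: [5, 5, 5, 7]
Compare 12 vs 14: take 12 from left. Merged: [5, 5, 5, 7, 12]
Append remaining from right: [14]. Merged: [5, 5, 5, 7, 12, 14]

Final merged array: [5, 5, 5, 7, 12, 14]
Total comparisons: 5

The merged array is [5, 5, 5, 7, 12, 14], requiring 5 comparisons. The merge step runs in O(n) time where n is the total number of elements.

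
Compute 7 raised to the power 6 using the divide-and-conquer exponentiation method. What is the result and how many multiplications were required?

Computing 7^6 by squaring (build up from 7^1; each line after the first costs one multiplication):

7^1 = 7
7^2 = (7^1)^2 = 7^2 = 49
7^3 = 7 * 7^2 = 7 * 49 = 343
7^6 = (7^3)^2 = 343^2 = 117649

Result: 117649
Multiplications needed: 3 (3 lines after 7^1)

7^6 = 117649. Using exponentiation by squaring, this requires 3 multiplications. The key idea: if the exponent is even, square the half-power; if odd, multiply by the base once.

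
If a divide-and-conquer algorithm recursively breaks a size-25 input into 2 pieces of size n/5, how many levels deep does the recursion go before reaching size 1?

For divide and conquer with division factor 5:

Problem sizes at each level:
Level 0: 25
Level 1: 5
Level 2: 1

The root is level 0 and the size-1 base case is level 2 (the tree spans levels 0 through 2, i.e. 3 levels counting the root), so the depth is the number of divisions: log_5(25) = 2

The recursion tree depth is log_5(25) = 2. At each level, the problem size is divided by 5, so it takes 2 divisions to reduce to a base case of size 1. The algorithm makes 2 recursive calls at each level.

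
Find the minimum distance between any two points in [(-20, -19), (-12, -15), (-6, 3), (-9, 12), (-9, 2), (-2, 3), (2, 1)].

Computing all pairwise distances among 7 points:

d((-20, -19), (-12, -15)) = 8.9443
d((-20, -19), (-6, 3)) = 26.0768
d((-20, -19), (-9, 12)) = 32.8938
d((-20, -19), (-9, 2)) = 23.7065
d((-20, -19), (-2, 3)) = 28.4253
d((-20, -19), (2, 1)) = 29.7321
d((-12, -15), (-6, 3)) = 18.9737
d((-12, -15), (-9, 12)) = 27.1662
d((-12, -15), (-9, 2)) = 17.2627
d((-12, -15), (-2, 3)) = 20.5913
d((-12, -15), (2, 1)) = 21.2603
d((-6, 3), (-9, 12)) = 9.4868
d((-6, 3), (-9, 2)) = 3.1623 <-- minimum
d((-6, 3), (-2, 3)) = 4.0
d((-6, 3), (2, 1)) = 8.2462
d((-9, 12), (-9, 2)) = 10.0
d((-9, 12), (-2, 3)) = 11.4018
d((-9, 12), (2, 1)) = 15.5563
d((-9, 2), (-2, 3)) = 7.0711
d((-9, 2), (2, 1)) = 11.0454
d((-2, 3), (2, 1)) = 4.4721

Closest pair: (-6, 3) and (-9, 2) with distance 3.1623

The closest pair is (-6, 3) and (-9, 2) with Euclidean distance 3.1623. For 7 points, brute-force pairwise comparison is shown above. For large n, the divide-and-conquer algorithm (sort by x, recurse on halves, check the dividing strip) achieves O(n log n).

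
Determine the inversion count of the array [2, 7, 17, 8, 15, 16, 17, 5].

Finding inversions in [2, 7, 17, 8, 15, 16, 17, 5]:

(1, 7): arr[1]=7 > arr[7]=5
(2, 3): arr[2]=17 > arr[3]=8
(2, 4): arr[2]=17 > arr[4]=15
(2, 5): arr[2]=17 > arr[5]=16
(2, 7): arr[2]=17 > arr[7]=5
(3, 7): arr[3]=8 > arr[7]=5
(4, 7): arr[4]=15 > arr[7]=5
(5, 7): arr[5]=16 > arr[7]=5
(6, 7): arr[6]=17 > arr[7]=5

Total inversions: 9

The array has 9 inversion(s): (1,7), (2,3), (2,4), (2,5), (2,7), (3,7), (4,7), (5,7), (6,7). Each pair (i,j) satisfies i < j and arr[i] > arr[j].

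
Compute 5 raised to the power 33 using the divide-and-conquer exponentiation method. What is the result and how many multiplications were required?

Computing 5^33 by squaring (build up from 5^1; each line after the first costs one multiplication):

5^1 = 5
5^2 = (5^1)^2 = 5^2 = 25
5^4 = (5^2)^2 = 25^2 = 625
5^8 = (5^4)^2 = 625^2 = 390625
5^16 = (5^8)^2 = 390625^2 = 152587890625
5^32 = (5^16)^2 = 152587890625^2 = 23283064365386962890625
5^33 = 5 * 5^32 = 5 * 23283064365386962890625 = 116415321826934814453125

Result: 116415321826934814453125
Multiplications needed: 6 (6 lines after 5^1)

5^33 = 116415321826934814453125. Using exponentiation by squaring, this requires 6 multiplications. The key idea: if the exponent is even, square the half-power; if odd, multiply by the base once.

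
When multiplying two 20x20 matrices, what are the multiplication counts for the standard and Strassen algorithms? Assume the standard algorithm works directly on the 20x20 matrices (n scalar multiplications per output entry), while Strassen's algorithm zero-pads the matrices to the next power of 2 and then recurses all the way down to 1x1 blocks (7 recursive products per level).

Matrix multiplication for 20x20 matrices:

Strassen's algorithm requires power-of-2 dimensions. Pad 20x20 to 32x32 (next power of 2).

Standard algorithm: 20^3 = 8000 multiplications
Strassen's algorithm: 7^(log2(32)) = 7^5 = 16807 multiplications
Difference: 8000 - 16807 = -8807 (Strassen uses MORE here due to padding overhead — for small or just-over-power-of-2 n, padding can outweigh the per-level savings)

Standard: 8000 multiplications (20^3). Strassen: 16807 multiplications (7^5, after padding to 32x32). Strassen reduces 8 recursive multiplications to 7 at each level.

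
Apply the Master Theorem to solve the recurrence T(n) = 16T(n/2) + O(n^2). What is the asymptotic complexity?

Master Theorem for T(n) = 16T(n/2) + O(n^2):

a = 16, b = 2, c = 2
log_b(a) = log_2(16) = 4.0000

Case 1: c = 2 < log_2(16) = 4.0000
T(n) = O(n^(log_2 16)) = O(n^4)

For T(n) = 16T(n/2) + O(n^2): log_2(16) = 4.0000. This is Case 1 of the Master Theorem (c < log_b(a), work dominated by leaves), giving O(n^4).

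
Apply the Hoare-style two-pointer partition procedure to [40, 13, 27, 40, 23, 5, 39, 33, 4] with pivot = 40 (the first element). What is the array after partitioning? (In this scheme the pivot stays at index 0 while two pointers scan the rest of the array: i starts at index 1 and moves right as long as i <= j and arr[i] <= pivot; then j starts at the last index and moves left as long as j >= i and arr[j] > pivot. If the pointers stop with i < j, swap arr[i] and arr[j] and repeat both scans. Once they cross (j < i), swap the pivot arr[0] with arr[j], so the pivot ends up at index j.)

Hoare-style two-pointer partition with pivot = 40:

Initial array: [40, 13, 27, 40, 23, 5, 39, 33, 4]

Pointers start at i = 1, j = 8.
i ends at 9, j ends at 8: the pointers have crossed (j < i), so scanning stops.

Swap pivot arr[0] with arr[8] to place pivot at position 8: [4, 13, 27, 40, 23, 5, 39, 33, 40]
Pivot position: 8

After partitioning with pivot 40, the array becomes [4, 13, 27, 40, 23, 5, 39, 33, 40]. The pivot is placed at index 8. All elements to the left of the pivot are <= 40, and all elements to the right are > 40.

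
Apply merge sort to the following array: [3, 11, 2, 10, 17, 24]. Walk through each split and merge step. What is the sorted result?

Merge sort trace:

Split: [3, 11, 2, 10, 17, 24] -> [3, 11, 2] and [10, 17, 24]
  Split: [3, 11, 2] -> [3] and [11, 2]
    Split: [11, 2] -> [11] and [2]
    Merge: [11] + [2] -> [2, 11]
  Merge: [3] + [2, 11] -> [2, 3, 11]
  Split: [10, 17, 24] -> [10] and [17, 24]
    Split: [17, 24] -> [17] and [24]
    Merge: [17] + [24] -> [17, 24]
  Merge: [10] + [17, 24] -> [10, 17, 24]
Merge: [2, 3, 11] + [10, 17, 24] -> [2, 3, 10, 11, 17, 24]

Final sorted array: [2, 3, 10, 11, 17, 24]

The merge sort proceeds by recursively splitting the array and merging sorted halves.
After all merges, the sorted array is [2, 3, 10, 11, 17, 24].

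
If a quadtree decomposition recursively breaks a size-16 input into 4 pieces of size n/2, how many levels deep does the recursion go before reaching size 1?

For divide and conquer with division factor 2:

Problem sizes at each level:
Level 0: 16
Level 1: 8
Level 2: 4
Level 3: 2
Level 4: 1

The root is level 0 and the size-1 base case is level 4 (the tree spans levels 0 through 4, i.e. 5 levels counting the root), so the depth is the number of divisions: log_2(16) = 4

The recursion tree depth is log_2(16) = 4. At each level, the problem size is divided by 2, so it takes 4 divisions to reduce to a base case of size 1. The algorithm makes 4 recursive calls at each level.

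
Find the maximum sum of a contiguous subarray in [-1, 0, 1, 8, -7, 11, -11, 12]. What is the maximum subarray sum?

Using Kadane's algorithm on [-1, 0, 1, 8, -7, 11, -11, 12]:

Scanning through the array:
Position 1 (value 0): max_ending_here = 0, max_so_far = 0
Position 2 (value 1): max_ending_here = 1, max_so_far = 1
Position 3 (value 8): max_ending_here = 9, max_so_far = 9
Position 4 (value -7): max_ending_here = 2, max_so_far = 9
Position 5 (value 11): max_ending_here = 13, max_so_far = 13
Position 6 (value -11): max_ending_here = 2, max_so_far = 13
Position 7 (value 12): max_ending_here = 14, max_so_far = 14

Maximum subarray: [0, 1, 8, -7, 11, -11, 12]
Maximum sum: 14

The maximum subarray is [0, 1, 8, -7, 11, -11, 12] with sum 14. This subarray runs from index 1 to index 7.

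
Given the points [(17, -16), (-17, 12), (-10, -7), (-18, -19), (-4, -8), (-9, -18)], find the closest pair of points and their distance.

Computing all pairwise distances among 6 points:

d((17, -16), (-17, 12)) = 44.0454
d((17, -16), (-10, -7)) = 28.4605
d((17, -16), (-18, -19)) = 35.1283
d((17, -16), (-4, -8)) = 22.4722
d((17, -16), (-9, -18)) = 26.0768
d((-17, 12), (-10, -7)) = 20.2485
d((-17, 12), (-18, -19)) = 31.0161
d((-17, 12), (-4, -8)) = 23.8537
d((-17, 12), (-9, -18)) = 31.0483
d((-10, -7), (-18, -19)) = 14.4222
d((-10, -7), (-4, -8)) = 6.0828 <-- minimum
d((-10, -7), (-9, -18)) = 11.0454
d((-18, -19), (-4, -8)) = 17.8045
d((-18, -19), (-9, -18)) = 9.0554
d((-4, -8), (-9, -18)) = 11.1803

Closest pair: (-10, -7) and (-4, -8) with distance 6.0828

The closest pair is (-10, -7) and (-4, -8) with Euclidean distance 6.0828. For 6 points, brute-force pairwise comparison is shown above. For large n, the divide-and-conquer algorithm (sort by x, recurse on halves, check the dividing strip) achieves O(n log n).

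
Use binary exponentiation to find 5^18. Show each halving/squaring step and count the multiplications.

Computing 5^18 by squaring (build up from 5^1; each line after the first costs one multiplication):

5^1 = 5
5^2 = (5^1)^2 = 5^2 = 25
5^4 = (5^2)^2 = 25^2 = 625
5^8 = (5^4)^2 = 625^2 = 390625
5^9 = 5 * 5^8 = 5 * 390625 = 1953125
5^18 = (5^9)^2 = 1953125^2 = 3814697265625

Result: 3814697265625
Multiplications needed: 5 (5 lines after 5^1)

5^18 = 3814697265625. Using exponentiation by squaring, this requires 5 multiplications. The key idea: if the exponent is even, square the half-power; if odd, multiply by the base once.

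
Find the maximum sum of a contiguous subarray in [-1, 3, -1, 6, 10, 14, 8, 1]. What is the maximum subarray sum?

Using Kadane's algorithm on [-1, 3, -1, 6, 10, 14, 8, 1]:

Scanning through the array:
Position 1 (value 3): max_ending_here = 3, max_so_far = 3
Position 2 (value -1): max_ending_here = 2, max_so_far = 3
Position 3 (value 6): max_ending_here = 8, max_so_far = 8
Position 4 (value 10): max_ending_here = 18, max_so_far = 18
Position 5 (value 14): max_ending_here = 32, max_so_far = 32
Position 6 (value 8): max_ending_here = 40, max_so_far = 40
Position 7 (value 1): max_ending_here = 41, max_so_far = 41

Maximum subarray: [3, -1, 6, 10, 14, 8, 1]
Maximum sum: 41

The maximum subarray is [3, -1, 6, 10, 14, 8, 1] with sum 41. This subarray runs from index 1 to index 7.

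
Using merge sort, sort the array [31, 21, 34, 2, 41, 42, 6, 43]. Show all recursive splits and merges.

Merge sort trace:

Split: [31, 21, 34, 2, 41, 42, 6, 43] -> [31, 21, 34, 2] and [41, 42, 6, 43]
  Split: [31, 21, 34, 2] -> [31, 21] and [34, 2]
    Split: [31, 21] -> [31] and [21]
    Merge: [31] + [21] -> [21, 31]
    Split: [34, 2] -> [34] and [2]
    Merge: [34] + [2] -> [2, 34]
  Merge: [21, 31] + [2, 34] -> [2, 21, 31, 34]
  Split: [41, 42, 6, 43] -> [41, 42] and [6, 43]
    Split: [41, 42] -> [41] and [42]
    Merge: [41] + [42] -> [41, 42]
    Split: [6, 43] -> [6] and [43]
    Merge: [6] + [43] -> [6, 43]
  Merge: [41, 42] + [6, 43] -> [6, 41, 42, 43]
Merge: [2, 21, 31, 34] + [6, 41, 42, 43] -> [2, 6, 21, 31, 34, 41, 42, 43]

Final sorted array: [2, 6, 21, 31, 34, 41, 42, 43]

The merge sort proceeds by recursively splitting the array and merging sorted halves.
After all merges, the sorted array is [2, 6, 21, 31, 34, 41, 42, 43].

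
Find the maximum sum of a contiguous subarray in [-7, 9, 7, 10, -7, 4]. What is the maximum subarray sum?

Using Kadane's algorithm on [-7, 9, 7, 10, -7, 4]:

Scanning through the array:
Position 1 (value 9): max_ending_here = 9, max_so_far = 9
Position 2 (value 7): max_ending_here = 16, max_so_far = 16
Position 3 (value 10): max_ending_here = 26, max_so_far = 26
Position 4 (value -7): max_ending_here = 19, max_so_far = 26
Position 5 (value 4): max_ending_here = 23, max_so_far = 26

Maximum subarray: [9, 7, 10]
Maximum sum: 26

The maximum subarray is [9, 7, 10] with sum 26. This subarray runs from index 1 to index 3.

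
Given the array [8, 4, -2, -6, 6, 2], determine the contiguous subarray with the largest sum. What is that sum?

Using Kadane's algorithm on [8, 4, -2, -6, 6, 2]:

Scanning through the array:
Position 1 (value 4): max_ending_here = 12, max_so_far = 12
Position 2 (value -2): max_ending_here = 10, max_so_far = 12
Position 3 (value -6): max_ending_here = 4, max_so_far = 12
Position 4 (value 6): max_ending_here = 10, max_so_far = 12
Position 5 (value 2): max_ending_here = 12, max_so_far = 12

Maximum subarray: [8, 4]
Maximum sum: 12

The maximum subarray is [8, 4] with sum 12. This subarray runs from index 0 to index 1.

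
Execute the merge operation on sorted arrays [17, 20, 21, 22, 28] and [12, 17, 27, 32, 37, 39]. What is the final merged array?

Merging process:

Compare 17 vs 12: take 12 from right. Merged: [12]
Compare 17 vs 17: take 17 from left. Merged: [12, 17]
Compare 20 vs 17: take 17 from right. Merged: [12, 17, 17]
Compare 20 vs 27: take 20 from left. Merged: [12, 17, 17, 20]
Compare 21 vs 27: take 21 from left. Merged: [12, 17, 17, 20, 21]
Compare 22 vs 27: take 22 from left. Merged: [12, 17, 17, 20, 21, 22]
Compare 28 vs 27: take 27 from right. Merged: [12, 17, 17, 20, 21, 22, 27]
Compare 28 vs 32: take 28 from left. Merged: [12, 17, 17, 20, 21, 22, 27, 28]
Append remaining from right: [32, 37, 39]. Merged: [12, 17, 17, 20, 21, 22, 27, 28, 32, 37, 39]

Final merged array: [12, 17, 17, 20, 21, 22, 27, 28, 32, 37, 39]
Total comparisons: 8

The merged array is [12, 17, 17, 20, 21, 22, 27, 28, 32, 37, 39], requiring 8 comparisons. The merge step runs in O(n) time where n is the total number of elements.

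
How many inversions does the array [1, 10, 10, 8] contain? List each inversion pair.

Finding inversions in [1, 10, 10, 8]:

(1, 3): arr[1]=10 > arr[3]=8
(2, 3): arr[2]=10 > arr[3]=8

Total inversions: 2

The array has 2 inversion(s): (1,3), (2,3). Each pair (i,j) satisfies i < j and arr[i] > arr[j].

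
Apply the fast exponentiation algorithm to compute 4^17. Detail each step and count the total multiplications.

Computing 4^17 by squaring (build up from 4^1; each line after the first costs one multiplication):

4^1 = 4
4^2 = (4^1)^2 = 4^2 = 16
4^4 = (4^2)^2 = 16^2 = 256
4^8 = (4^4)^2 = 256^2 = 65536
4^16 = (4^8)^2 = 65536^2 = 4294967296
4^17 = 4 * 4^16 = 4 * 4294967296 = 17179869184

Result: 17179869184
Multiplications needed: 5 (5 lines after 4^1)

4^17 = 17179869184. Using exponentiation by squaring, this requires 5 multiplications. The key idea: if the exponent is even, square the half-power; if odd, multiply by the base once.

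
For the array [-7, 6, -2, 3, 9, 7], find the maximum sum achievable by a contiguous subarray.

Using Kadane's algorithm on [-7, 6, -2, 3, 9, 7]:

Scanning through the array:
Position 1 (value 6): max_ending_here = 6, max_so_far = 6
Position 2 (value -2): max_ending_here = 4, max_so_far = 6
Position 3 (value 3): max_ending_here = 7, max_so_far = 7
Position 4 (value 9): max_ending_here = 16, max_so_far = 16
Position 5 (value 7): max_ending_here = 23, max_so_far = 23

Maximum subarray: [6, -2, 3, 9, 7]
Maximum sum: 23

The maximum subarray is [6, -2, 3, 9, 7] with sum 23. This subarray runs from index 1 to index 5.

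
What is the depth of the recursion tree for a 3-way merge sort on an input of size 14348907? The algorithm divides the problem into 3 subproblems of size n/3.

For divide and conquer with division factor 3:

Problem sizes at each level:
Level 0: 14348907
Level 1: 4782969
Level 2: 1594323
Level 3: 531441
Level 4: 177147
Level 5: 59049
Level 6: 19683
Level 7: 6561
Level 8: 2187
Level 9: 729
Level 10: 243
Level 11: 81
Level 12: 27
Level 13: 9
Level 14: 3
Level 15: 1

The root is level 0 and the size-1 base case is level 15 (the tree spans levels 0 through 15, i.e. 16 levels counting the root), so the depth is the number of divisions: log_3(14348907) = 15

The recursion tree depth is log_3(14348907) = 15. At each level, the problem size is divided by 3, so it takes 15 divisions to reduce to a base case of size 1. The algorithm makes 3 recursive calls at each level.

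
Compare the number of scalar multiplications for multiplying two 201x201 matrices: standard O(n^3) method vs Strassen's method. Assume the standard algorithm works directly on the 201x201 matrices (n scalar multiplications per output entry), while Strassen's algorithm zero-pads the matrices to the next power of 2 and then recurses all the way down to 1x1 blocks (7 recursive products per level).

Matrix multiplication for 201x201 matrices:

Strassen's algorithm requires power-of-2 dimensions. Pad 201x201 to 256x256 (next power of 2).

Standard algorithm: 201^3 = 8120601 multiplications
Strassen's algorithm: 7^(log2(256)) = 7^8 = 5764801 multiplications
Savings: 8120601 - 5764801 = 2355800 multiplications

Standard: 8120601 multiplications (201^3). Strassen: 5764801 multiplications (7^8, after padding to 256x256). Strassen reduces 8 recursive multiplications to 7 at each level.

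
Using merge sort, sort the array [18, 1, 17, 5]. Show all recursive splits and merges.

Merge sort trace:

Split: [18, 1, 17, 5] -> [18, 1] and [17, 5]
  Split: [18, 1] -> [18] and [1]
  Merge: [18] + [1] -> [1, 18]
  Split: [17, 5] -> [17] and [5]
  Merge: [17] + [5] -> [5, 17]
Merge: [1, 18] + [5, 17] -> [1, 5, 17, 18]

Final sorted array: [1, 5, 17, 18]

The merge sort proceeds by recursively splitting the array and merging sorted halves.
After all merges, the sorted array is [1, 5, 17, 18].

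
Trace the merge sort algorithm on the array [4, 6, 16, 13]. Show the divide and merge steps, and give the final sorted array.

Merge sort trace:

Split: [4, 6, 16, 13] -> [4, 6] and [16, 13]
  Split: [4, 6] -> [4] and [6]
  Merge: [4] + [6] -> [4, 6]
  Split: [16, 13] -> [16] and [13]
  Merge: [16] + [13] -> [13, 16]
Merge: [4, 6] + [13, 16] -> [4, 6, 13, 16]

Final sorted array: [4, 6, 13, 16]

The merge sort proceeds by recursively splitting the array and merging sorted halves.
After all merges, the sorted array is [4, 6, 13, 16].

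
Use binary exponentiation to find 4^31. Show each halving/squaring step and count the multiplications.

Computing 4^31 by squaring (build up from 4^1; each line after the first costs one multiplication):

4^1 = 4
4^2 = (4^1)^2 = 4^2 = 16
4^3 = 4 * 4^2 = 4 * 16 = 64
4^6 = (4^3)^2 = 64^2 = 4096
4^7 = 4 * 4^6 = 4 * 4096 = 16384
4^14 = (4^7)^2 = 16384^2 = 268435456
4^15 = 4 * 4^14 = 4 * 268435456 = 1073741824
4^30 = (4^15)^2 = 1073741824^2 = 1152921504606846976
4^31 = 4 * 4^30 = 4 * 1152921504606846976 = 4611686018427387904

Result: 4611686018427387904
Multiplications needed: 8 (8 lines after 4^1)

4^31 = 4611686018427387904. Using exponentiation by squaring, this requires 8 multiplications. The key idea: if the exponent is even, square the half-power; if odd, multiply by the base once.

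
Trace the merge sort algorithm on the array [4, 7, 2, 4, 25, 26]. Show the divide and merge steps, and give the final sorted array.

Merge sort trace:

Split: [4, 7, 2, 4, 25, 26] -> [4, 7, 2] and [4, 25, 26]
  Split: [4, 7, 2] -> [4] and [7, 2]
    Split: [7, 2] -> [7] and [2]
    Merge: [7] + [2] -> [2, 7]
  Merge: [4] + [2, 7] -> [2, 4, 7]
  Split: [4, 25, 26] -> [4] and [25, 26]
    Split: [25, 26] -> [25] and [26]
    Merge: [25] + [26] -> [25, 26]
  Merge: [4] + [25, 26] -> [4, 25, 26]
Merge: [2, 4, 7] + [4, 25, 26] -> [2, 4, 4, 7, 25, 26]

Final sorted array: [2, 4, 4, 7, 25, 26]

The merge sort proceeds by recursively splitting the array and merging sorted halves.
After all merges, the sorted array is [2, 4, 4, 7, 25, 26].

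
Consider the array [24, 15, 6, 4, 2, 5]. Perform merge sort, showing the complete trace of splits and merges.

Merge sort trace:

Split: [24, 15, 6, 4, 2, 5] -> [24, 15, 6] and [4, 2, 5]
  Split: [24, 15, 6] -> [24] and [15, 6]
    Split: [15, 6] -> [15] and [6]
    Merge: [15] + [6] -> [6, 15]
  Merge: [24] + [6, 15] -> [6, 15, 24]
  Split: [4, 2, 5] -> [4] and [2, 5]
    Split: [2, 5] -> [2] and [5]
    Merge: [2] + [5] -> [2, 5]
  Merge: [4] + [2, 5] -> [2, 4, 5]
Merge: [6, 15, 24] + [2, 4, 5] -> [2, 4, 5, 6, 15, 24]

Final sorted array: [2, 4, 5, 6, 15, 24]

The merge sort proceeds by recursively splitting the array and merging sorted halves.
After all merges, the sorted array is [2, 4, 5, 6, 15, 24].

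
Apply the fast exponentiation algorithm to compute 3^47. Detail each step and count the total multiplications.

Computing 3^47 by squaring (build up from 3^1; each line after the first costs one multiplication):

3^1 = 3
3^2 = (3^1)^2 = 3^2 = 9
3^4 = (3^2)^2 = 9^2 = 81
3^5 = 3 * 3^4 = 3 * 81 = 243
3^10 = (3^5)^2 = 243^2 = 59049
3^11 = 3 * 3^10 = 3 * 59049 = 177147
3^22 = (3^11)^2 = 177147^2 = 31381059609
3^23 = 3 * 3^22 = 3 * 31381059609 = 94143178827
3^46 = (3^23)^2 = 94143178827^2 = 8862938119652501095929
3^47 = 3 * 3^46 = 3 * 8862938119652501095929 = 26588814358957503287787

Result: 26588814358957503287787
Multiplications needed: 9 (9 lines after 3^1)

3^47 = 26588814358957503287787. Using exponentiation by squaring, this requires 9 multiplications. The key idea: if the exponent is even, square the half-power; if odd, multiply by the base once.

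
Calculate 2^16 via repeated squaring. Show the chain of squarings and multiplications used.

Computing 2^16 by squaring (build up from 2^1; each line after the first costs one multiplication):

2^1 = 2
2^2 = (2^1)^2 = 2^2 = 4
2^4 = (2^2)^2 = 4^2 = 16
2^8 = (2^4)^2 = 16^2 = 256
2^16 = (2^8)^2 = 256^2 = 65536

Result: 65536
Multiplications needed: 4 (4 lines after 2^1)

2^16 = 65536. Using exponentiation by squaring, this requires 4 multiplications. The key idea: if the exponent is even, square the half-power; if odd, multiply by the base once.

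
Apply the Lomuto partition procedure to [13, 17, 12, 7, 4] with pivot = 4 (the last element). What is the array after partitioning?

Lomuto partition with pivot = 4:

Initial array: [13, 17, 12, 7, 4]

arr[0]=13 > 4: no swap
arr[1]=17 > 4: no swap
arr[2]=12 > 4: no swap
arr[3]=7 > 4: no swap

Place pivot at position 0: [4, 17, 12, 7, 13]
Pivot position: 0

After partitioning with pivot 4, the array becomes [4, 17, 12, 7, 13]. The pivot is placed at index 0. All elements to the left of the pivot are <= 4, and all elements to the right are > 4.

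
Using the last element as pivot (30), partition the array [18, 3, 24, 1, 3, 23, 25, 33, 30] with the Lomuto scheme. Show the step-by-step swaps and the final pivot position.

Lomuto partition with pivot = 30:

Initial array: [18, 3, 24, 1, 3, 23, 25, 33, 30]

arr[0]=18 <= 30: swap with position 0, array becomes [18, 3, 24, 1, 3, 23, 25, 33, 30]
arr[1]=3 <= 30: swap with position 1, array becomes [18, 3, 24, 1, 3, 23, 25, 33, 30]
arr[2]=24 <= 30: swap with position 2, array becomes [18, 3, 24, 1, 3, 23, 25, 33, 30]
arr[3]=1 <= 30: swap with position 3, array becomes [18, 3, 24, 1, 3, 23, 25, 33, 30]
arr[4]=3 <= 30: swap with position 4, array becomes [18, 3, 24, 1, 3, 23, 25, 33, 30]
arr[5]=23 <= 30: swap with position 5, array becomes [18, 3, 24, 1, 3, 23, 25, 33, 30]
arr[6]=25 <= 30: swap with position 6, array becomes [18, 3, 24, 1, 3, 23, 25, 33, 30]
arr[7]=33 > 30: no swap

Place pivot at position 7: [18, 3, 24, 1, 3, 23, 25, 30, 33]
Pivot position: 7

After partitioning with pivot 30, the array becomes [18, 3, 24, 1, 3, 23, 25, 30, 33]. The pivot is placed at index 7. All elements to the left of the pivot are <= 30, and all elements to the right are > 30.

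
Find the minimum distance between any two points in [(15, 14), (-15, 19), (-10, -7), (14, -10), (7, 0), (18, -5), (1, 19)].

Computing all pairwise distances among 7 points:

d((15, 14), (-15, 19)) = 30.4138
d((15, 14), (-10, -7)) = 32.6497
d((15, 14), (14, -10)) = 24.0208
d((15, 14), (7, 0)) = 16.1245
d((15, 14), (18, -5)) = 19.2354
d((15, 14), (1, 19)) = 14.8661
d((-15, 19), (-10, -7)) = 26.4764
d((-15, 19), (14, -10)) = 41.0122
d((-15, 19), (7, 0)) = 29.0689
d((-15, 19), (18, -5)) = 40.8044
d((-15, 19), (1, 19)) = 16.0
d((-10, -7), (14, -10)) = 24.1868
d((-10, -7), (7, 0)) = 18.3848
d((-10, -7), (18, -5)) = 28.0713
d((-10, -7), (1, 19)) = 28.2312
d((14, -10), (7, 0)) = 12.2066
d((14, -10), (18, -5)) = 6.4031 <-- minimum
d((14, -10), (1, 19)) = 31.7805
d((7, 0), (18, -5)) = 12.083
d((7, 0), (1, 19)) = 19.9249
d((18, -5), (1, 19)) = 29.4109

Closest pair: (14, -10) and (18, -5) with distance 6.4031

The closest pair is (14, -10) and (18, -5) with Euclidean distance 6.4031. For 7 points, brute-force pairwise comparison is shown above. For large n, the divide-and-conquer algorithm (sort by x, recurse on halves, check the dividing strip) achieves O(n log n).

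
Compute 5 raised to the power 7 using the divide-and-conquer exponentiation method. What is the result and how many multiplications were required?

Computing 5^7 by squaring (build up from 5^1; each line after the first costs one multiplication):

5^1 = 5
5^2 = (5^1)^2 = 5^2 = 25
5^3 = 5 * 5^2 = 5 * 25 = 125
5^6 = (5^3)^2 = 125^2 = 15625
5^7 = 5 * 5^6 = 5 * 15625 = 78125

Result: 78125
Multiplications needed: 4 (4 lines after 5^1)

5^7 = 78125. Using exponentiation by squaring, this requires 4 multiplications. The key idea: if the exponent is even, square the half-power; if odd, multiply by the base once.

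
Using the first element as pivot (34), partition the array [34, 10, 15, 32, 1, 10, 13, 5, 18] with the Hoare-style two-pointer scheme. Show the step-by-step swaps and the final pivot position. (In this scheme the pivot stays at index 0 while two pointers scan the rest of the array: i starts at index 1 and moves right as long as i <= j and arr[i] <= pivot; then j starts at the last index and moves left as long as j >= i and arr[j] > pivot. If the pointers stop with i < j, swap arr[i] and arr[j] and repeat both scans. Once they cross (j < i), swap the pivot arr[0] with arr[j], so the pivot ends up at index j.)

Hoare-style two-pointer partition with pivot = 34:

Initial array: [34, 10, 15, 32, 1, 10, 13, 5, 18]

Pointers start at i = 1, j = 8.
i ends at 9, j ends at 8: the pointers have crossed (j < i), so scanning stops.

Swap pivot arr[0] with arr[8] to place pivot at position 8: [18, 10, 15, 32, 1, 10, 13, 5, 34]
Pivot position: 8

After partitioning with pivot 34, the array becomes [18, 10, 15, 32, 1, 10, 13, 5, 34]. The pivot is placed at index 8. All elements to the left of the pivot are <= 34, and all elements to the right are > 34.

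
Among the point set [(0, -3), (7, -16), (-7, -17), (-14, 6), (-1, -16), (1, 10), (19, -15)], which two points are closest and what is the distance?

Computing all pairwise distances among 7 points:

d((0, -3), (7, -16)) = 14.7648
d((0, -3), (-7, -17)) = 15.6525
d((0, -3), (-14, 6)) = 16.6433
d((0, -3), (-1, -16)) = 13.0384
d((0, -3), (1, 10)) = 13.0384
d((0, -3), (19, -15)) = 22.4722
d((7, -16), (-7, -17)) = 14.0357
d((7, -16), (-14, 6)) = 30.4138
d((7, -16), (-1, -16)) = 8.0
d((7, -16), (1, 10)) = 26.6833
d((7, -16), (19, -15)) = 12.0416
d((-7, -17), (-14, 6)) = 24.0416
d((-7, -17), (-1, -16)) = 6.0828 <-- minimum
d((-7, -17), (1, 10)) = 28.1603
d((-7, -17), (19, -15)) = 26.0768
d((-14, 6), (-1, -16)) = 25.5539
d((-14, 6), (1, 10)) = 15.5242
d((-14, 6), (19, -15)) = 39.1152
d((-1, -16), (1, 10)) = 26.0768
d((-1, -16), (19, -15)) = 20.025
d((1, 10), (19, -15)) = 30.8058

Closest pair: (-7, -17) and (-1, -16) with distance 6.0828

The closest pair is (-7, -17) and (-1, -16) with Euclidean distance 6.0828. For 7 points, brute-force pairwise comparison is shown above. For large n, the divide-and-conquer algorithm (sort by x, recurse on halves, check the dividing strip) achieves O(n log n).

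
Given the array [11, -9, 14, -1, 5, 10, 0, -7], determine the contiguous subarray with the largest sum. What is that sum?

Using Kadane's algorithm on [11, -9, 14, -1, 5, 10, 0, -7]:

Scanning through the array:
Position 1 (value -9): max_ending_here = 2, max_so_far = 11
Position 2 (value 14): max_ending_here = 16, max_so_far = 16
Position 3 (value -1): max_ending_here = 15, max_so_far = 16
Position 4 (value 5): max_ending_here = 20, max_so_far = 20
Position 5 (value 10): max_ending_here = 30, max_so_far = 30
Position 6 (value 0): max_ending_here = 30, max_so_far = 30
Position 7 (value -7): max_ending_here = 23, max_so_far = 30

Maximum subarray: [11, -9, 14, -1, 5, 10]
Maximum sum: 30

The maximum subarray is [11, -9, 14, -1, 5, 10] with sum 30. This subarray runs from index 0 to index 5.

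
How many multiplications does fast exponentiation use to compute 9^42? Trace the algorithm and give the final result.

Computing 9^42 by squaring (build up from 9^1; each line after the first costs one multiplication):

9^1 = 9
9^2 = (9^1)^2 = 9^2 = 81
9^4 = (9^2)^2 = 81^2 = 6561
9^5 = 9 * 9^4 = 9 * 6561 = 59049
9^10 = (9^5)^2 = 59049^2 = 3486784401
9^20 = (9^10)^2 = 3486784401^2 = 12157665459056928801
9^21 = 9 * 9^20 = 9 * 12157665459056928801 = 109418989131512359209
9^42 = (9^21)^2 = 109418989131512359209^2 = 11972515182562019788602740026717047105681

Result: 11972515182562019788602740026717047105681
Multiplications needed: 7 (7 lines after 9^1)

9^42 = 11972515182562019788602740026717047105681. Using exponentiation by squaring, this requires 7 multiplications. The key idea: if the exponent is even, square the half-power; if odd, multiply by the base once.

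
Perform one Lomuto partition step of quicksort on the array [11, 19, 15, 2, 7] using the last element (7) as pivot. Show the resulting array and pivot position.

Lomuto partition with pivot = 7:

Initial array: [11, 19, 15, 2, 7]

arr[0]=11 > 7: no swap
arr[1]=19 > 7: no swap
arr[2]=15 > 7: no swap
arr[3]=2 <= 7: swap with position 0, array becomes [2, 19, 15, 11, 7]

Place pivot at position 1: [2, 7, 15, 11, 19]
Pivot position: 1

After partitioning with pivot 7, the array becomes [2, 7, 15, 11, 19]. The pivot is placed at index 1. All elements to the left of the pivot are <= 7, and all elements to the right are > 7.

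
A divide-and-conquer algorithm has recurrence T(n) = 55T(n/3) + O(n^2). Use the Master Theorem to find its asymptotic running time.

Master Theorem for T(n) = 55T(n/3) + O(n^2):

a = 55, b = 3, c = 2
log_b(a) = log_3(55) = 3.6476

Case 1: c = 2 < log_3(55) = 3.6476
T(n) = O(n^(log_3 55))

For T(n) = 55T(n/3) + O(n^2): log_3(55) = 3.6476. This is Case 1 of the Master Theorem (c < log_b(a), work dominated by leaves), giving O(n^(log_3 55)).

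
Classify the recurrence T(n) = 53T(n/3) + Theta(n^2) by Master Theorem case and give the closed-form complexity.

Master Theorem for T(n) = 53T(n/3) + O(n^2):

a = 53, b = 3, c = 2
log_b(a) = log_3(53) = 3.6139

Case 1: c = 2 < log_3(53) = 3.6139
T(n) = O(n^(log_3 53))

For T(n) = 53T(n/3) + O(n^2): log_3(53) = 3.6139. This is Case 1 of the Master Theorem (c < log_b(a), work dominated by leaves), giving O(n^(log_3 53)).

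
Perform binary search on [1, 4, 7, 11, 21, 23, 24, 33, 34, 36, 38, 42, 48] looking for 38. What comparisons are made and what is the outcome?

Binary search for 38 in [1, 4, 7, 11, 21, 23, 24, 33, 34, 36, 38, 42, 48]:

lo=0, hi=12, mid=6, arr[mid]=24 -> 24 < 38, search right half
lo=7, hi=12, mid=9, arr[mid]=36 -> 36 < 38, search right half
lo=10, hi=12, mid=11, arr[mid]=42 -> 42 > 38, search left half
lo=10, hi=10, mid=10, arr[mid]=38 -> Found target at index 10!

Binary search finds 38 at index 10 after 4 comparisons. The search repeatedly halves the search space by comparing with the middle element.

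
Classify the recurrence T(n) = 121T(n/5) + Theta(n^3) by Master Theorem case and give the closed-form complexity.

Master Theorem for T(n) = 121T(n/5) + O(n^3):

a = 121, b = 5, c = 3
log_b(a) = log_5(121) = 2.9798

Case 3: c = 3 > log_5(121) = 2.9798
T(n) = O(n^3) = O(n^3)

For T(n) = 121T(n/5) + O(n^3): log_5(121) = 2.9798. This is Case 3 of the Master Theorem (c > log_b(a), work dominated by root), giving O(n^3).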